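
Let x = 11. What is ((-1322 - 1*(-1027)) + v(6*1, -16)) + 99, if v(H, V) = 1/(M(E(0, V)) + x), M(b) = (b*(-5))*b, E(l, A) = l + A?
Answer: -248725/1269 ≈ -196.00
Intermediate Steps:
E(l, A) = A + l
M(b) = -5*b**2 (M(b) = (-5*b)*b = -5*b**2)
v(H, V) = 1/(11 - 5*V**2) (v(H, V) = 1/(-5*(V + 0)**2 + 11) = 1/(-5*V**2 + 11) = 1/(11 - 5*V**2))
((-1322 - 1*(-1027)) + v(6*1, -16)) + 99 = ((-1322 - 1*(-1027)) - 1/(-11 + 5*(-16)**2)) + 99 = ((-1322 + 1027) - 1/(-11 + 5*256)) + 99 = (-295 - 1/(-11 + 1280)) + 99 = (-295 - 1/1269) + 99 = -374356/1269 + 99 = -248725/1269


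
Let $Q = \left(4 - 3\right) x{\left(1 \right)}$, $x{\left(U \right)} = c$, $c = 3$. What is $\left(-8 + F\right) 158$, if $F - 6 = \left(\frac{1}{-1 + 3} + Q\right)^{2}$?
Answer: $\frac{3239}{2} \approx 1619.5$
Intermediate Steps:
$x{\left(U \right)} = 3$
$Q = 3$ ($Q = \left(4 - 3\right) 3 = 1 \cdot 3 = 3$)
$F = \frac{73}{4}$ ($F = 6 + \left(\frac{1}{-1 + 3} + 3\right)^{2} = 6 + \left(\frac{1}{2} + 3\right)^{2} = 6 + \left(\frac{7}{2}\right)^{2} = 6 + \frac{49}{4} = \frac{73}{4} \approx 18.25$)
$\left(-8 + F\right) 158 = \left(-8 + \frac{73}{4}\right) 158 = \frac{41}{4} \cdot 158 = \frac{3239}{2}$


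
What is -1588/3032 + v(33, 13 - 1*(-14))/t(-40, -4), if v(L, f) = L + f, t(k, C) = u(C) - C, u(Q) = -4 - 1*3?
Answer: -15557/758 ≈ -20.524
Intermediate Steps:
u(Q) = -7 (u(Q) = -4 - 3 = -7)
t(k, C) = -7 - C
-1588/3032 + v(33, 13 - 1*(-14))/t(-40, -4) = -1588/3032 + (33 + (13 - 1*(-14)))/(-7 - 1*(-4)) = -1588*1/3032 + (33 + (13 + 14))/(-7 + 4) = -397/758 + (33 + 27)/(-3) = -397/758 + 60*(-1/3) = -397/758 - 20 = -15557/758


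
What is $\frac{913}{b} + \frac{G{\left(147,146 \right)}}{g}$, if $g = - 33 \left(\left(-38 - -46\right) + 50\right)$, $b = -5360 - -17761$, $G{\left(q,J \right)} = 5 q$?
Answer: $- \frac{2455751}{7911838} \approx -0.31039$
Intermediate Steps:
$b = 12401$ ($b = -5360 + 17761 = 12401$)
$g = -1914$ ($g = - 33 \left(\left(-38 + 46\right) + 50\right) = - 33 \left(8 + 50\right) = \left(-33\right) 58 = -1914$)
$\frac{913}{b} + \frac{G{\left(147,146 \right)}}{g} = \frac{913}{12401} + \frac{5 \cdot 147}{-1914} = 913 \cdot \frac{1}{12401} + 735 \left(- \frac{1}{1914}\right) = \frac{913}{12401} - \frac{245}{638} = - \frac{2455751}{7911838}$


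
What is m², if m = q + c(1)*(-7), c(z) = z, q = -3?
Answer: 100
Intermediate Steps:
m = -10 (m = -3 + 1*(-7) = -3 - 7 = -10)
m² = (-10)² = 100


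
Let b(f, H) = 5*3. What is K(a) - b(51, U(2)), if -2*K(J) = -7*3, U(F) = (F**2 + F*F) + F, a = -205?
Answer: -9/2 ≈ -4.5000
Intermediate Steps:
U(F) = F + 2*F**2 (U(F) = (F**2 + F**2) + F = 2*F**2 + F = F + 2*F**2)
K(J) = 21/2 (K(J) = -(-7)*3/2 = -1/2*(-21) = 21/2)
b(f, H) = 15
K(a) - b(51, U(2)) = 21/2 - 1*15 = 21/2 - 15 = -9/2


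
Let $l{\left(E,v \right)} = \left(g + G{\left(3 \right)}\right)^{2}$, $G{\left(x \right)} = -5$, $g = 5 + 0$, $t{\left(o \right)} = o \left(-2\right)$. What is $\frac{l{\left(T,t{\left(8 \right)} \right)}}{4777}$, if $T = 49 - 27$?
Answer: $0$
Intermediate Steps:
$T = 22$ ($T = 49 - 27 = 22$)
$t{\left(o \right)} = - 2 o$
$g = 5$
$l{\left(E,v \right)} = 0$ ($l{\left(E,v \right)} = \left(5 - 5\right)^{2} = 0^{2} = 0$)
$\frac{l{\left(T,t{\left(8 \right)} \right)}}{4777} = \frac{0}{4777} = 0 \cdot \frac{1}{4777} = 0$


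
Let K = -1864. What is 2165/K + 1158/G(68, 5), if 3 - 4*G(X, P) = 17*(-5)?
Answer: 1055441/20504 ≈ 51.475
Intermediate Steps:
G(X, P) = 22 (G(X, P) = 3/4 - 17*(-5)/4 = 3/4 - 1/4*(-85) = 3/4 + 85/4 = 22)
2165/K + 1158/G(68, 5) = 2165/(-1864) + 1158/22 = 2165*(-1/1864) + 1158*(1/22) = -2165/1864 + 579/11 = 1055441/20504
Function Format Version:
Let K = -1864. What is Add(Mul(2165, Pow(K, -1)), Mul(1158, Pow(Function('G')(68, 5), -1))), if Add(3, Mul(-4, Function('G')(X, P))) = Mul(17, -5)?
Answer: Rational(1055441, 20504) ≈ 51.475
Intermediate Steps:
Function('G')(X, P) = 22 (Function('G')(X, P) = Add(Rational(3, 4), Mul(Rational(-1, 4), Mul(17, -5))) = Add(Rational(3, 4), Mul(Rational(-1, 4), -85)) = Add(Rational(3, 4), Rational(85, 4)) = 22)
Add(Mul(2165, Pow(K, -1)), Mul(1158, Pow(Function('G')(68, 5), -1))) = Add(Mul(2165, Pow(-1864, -1)), Mul(1158, Pow(22, -1))) = Add(Mul(2165, Rational(-1, 1864)), Mul(1158, Rational(1, 22))) = Add(Rational(-2165, 1864), Rational(579, 11)) = Rational(1055441, 20504)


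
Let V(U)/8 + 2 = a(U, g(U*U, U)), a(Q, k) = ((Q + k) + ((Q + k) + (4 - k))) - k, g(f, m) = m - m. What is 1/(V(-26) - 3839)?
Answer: -1/4239 ≈ -0.00023590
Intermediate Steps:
g(f, m) = 0
a(Q, k) = 4 + 2*Q (a(Q, k) = ((Q + k) + (4 + Q)) - k = (4 + k + 2*Q) - k = 4 + 2*Q)
V(U) = 16 + 16*U (V(U) = -16 + 8*(4 + 2*U) = -16 + (32 + 16*U) = 16 + 16*U)
1/(V(-26) - 3839) = 1/((16 + 16*(-26)) - 3839) = 1/((16 - 416) - 3839) = 1/(-400 - 3839) = 1/(-4239) = -1/4239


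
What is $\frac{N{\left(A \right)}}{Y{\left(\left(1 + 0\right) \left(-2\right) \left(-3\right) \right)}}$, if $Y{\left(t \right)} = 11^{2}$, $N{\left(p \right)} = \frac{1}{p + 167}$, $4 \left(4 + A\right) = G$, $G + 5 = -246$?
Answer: $\frac{4}{48521} \approx 8.2439 \cdot 10^{-5}$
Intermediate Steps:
$G = -251$ ($G = -5 - 246 = -251$)
$A = - \frac{267}{4}$ ($A = -4 + \frac{1}{4} \left(-251\right) = -4 - \frac{251}{4} = - \frac{267}{4} \approx -66.75$)
$N{\left(p \right)} = \frac{1}{167 + p}$
$Y{\left(t \right)} = 121$
$\frac{N{\left(A \right)}}{Y{\left(\left(1 + 0\right) \left(-2\right) \left(-3\right) \right)}} = \frac{1}{\left(167 - \frac{267}{4}\right) 121} = \frac{1}{\frac{401}{4}} \cdot \frac{1}{121} = \frac{4}{401} \cdot \frac{1}{121} = \frac{4}{48521}$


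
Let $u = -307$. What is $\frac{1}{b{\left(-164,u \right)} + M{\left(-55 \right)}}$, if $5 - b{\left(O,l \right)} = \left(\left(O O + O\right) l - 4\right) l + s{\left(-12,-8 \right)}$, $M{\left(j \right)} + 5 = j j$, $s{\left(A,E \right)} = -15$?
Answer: $- \frac{1}{2519462456} \approx -3.9691 \cdot 10^{-10}$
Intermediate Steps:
$M{\left(j \right)} = -5 + j^{2}$ ($M{\left(j \right)} = -5 + j j = -5 + j^{2}$)
$b{\left(O,l \right)} = 20 - l \left(-4 + l \left(O + O^{2}\right)\right)$ ($b{\left(O,l \right)} = 5 - \left(\left(\left(O O + O\right) l - 4\right) l - 15\right) = 5 - \left(\left(\left(O^{2} + O\right) l - 4\right) l - 15\right) = 5 - \left(\left(\left(O + O^{2}\right) l - 4\right) l - 15\right) = 5 - \left(\left(l \left(O + O^{2}\right) - 4\right) l - 15\right) = 5 - \left(\left(-4 + l \left(O + O^{2}\right)\right) l - 15\right) = 5 - \left(l \left(-4 + l \left(O + O^{2}\right)\right) - 15\right) = 5 - \left(-15 + l \left(-4 + l \left(O + O^{2}\right)\right)\right) = 20 - l \left(-4 + l \left(O + O^{2}\right)\right)$)
$\frac{1}{b{\left(-164,u \right)} + M{\left(-55 \right)}} = \frac{1}{\left(20 + 4 \left(-307\right) - - 164 \left(-307\right)^{2} - \left(-164\right)^{2} \left(-307\right)^{2}\right) - \left(5 - \left(-55\right)^{2}\right)} = \frac{1}{\left(20 - 1228 - \left(-164\right) 94249 - 26896 \cdot 94249\right) + \left(-5 + 3025\right)} = \frac{1}{\left(20 - 1228 + 15456836 - 2534921104\right) + 3020} = \frac{1}{-2519465476 + 3020} = \frac{1}{-2519462456} = - \frac{1}{2519462456}$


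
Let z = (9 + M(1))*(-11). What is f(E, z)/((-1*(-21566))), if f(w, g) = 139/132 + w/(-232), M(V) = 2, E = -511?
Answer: 24925/165109296 ≈ 0.00015096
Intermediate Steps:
z = -121 (z = (9 + 2)*(-11) = 11*(-11) = -121)
f(w, g) = 139/132 - w/232 (f(w, g) = 139*(1/132) + w*(-1/232) = 139/132 - w/232)
f(E, z)/((-1*(-21566))) = (139/132 - 1/232*(-511))/((-1*(-21566))) = (139/132 + 511/232)/21566 = (24925/7656)*(1/21566) = 24925/165109296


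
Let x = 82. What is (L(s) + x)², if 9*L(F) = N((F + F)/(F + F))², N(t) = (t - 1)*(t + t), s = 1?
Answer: 6724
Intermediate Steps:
N(t) = 2*t*(-1 + t) (N(t) = (-1 + t)*(2*t) = 2*t*(-1 + t))
L(F) = 0 (L(F) = (2*((F + F)/(F + F))*(-1 + (F + F)/(F + F)))²/9 = (2*((2*F)/((2*F)))*(-1 + (2*F)/((2*F))))²/9 = (2*((2*F)*(1/(2*F)))*(-1 + (2*F)*(1/(2*F))))²/9 = (2*1*(-1 + 1))²/9 = (2*1*0)²/9 = (⅑)*0² = (⅑)*0 = 0)
(L(s) + x)² = (0 + 82)² = 82² = 6724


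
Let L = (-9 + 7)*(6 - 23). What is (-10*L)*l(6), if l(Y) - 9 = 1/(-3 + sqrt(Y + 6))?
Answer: -3400 - 680*sqrt(3)/3 ≈ -3792.6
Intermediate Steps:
l(Y) = 9 + 1/(-3 + sqrt(6 + Y)) (l(Y) = 9 + 1/(-3 + sqrt(Y + 6)) = 9 + 1/(-3 + sqrt(6 + Y)))
L = 34 (L = -2*(-17) = 34)
(-10*L)*l(6) = (-10*34)*((-26 + 9*sqrt(6 + 6))/(-3 + sqrt(6 + 6))) = -340*(-26 + 9*sqrt(12))/(-3 + sqrt(12)) = -340*(-26 + 9*(2*sqrt(3)))/(-3 + 2*sqrt(3)) = -340*(-26 + 18*sqrt(3))/(-3 + 2*sqrt(3))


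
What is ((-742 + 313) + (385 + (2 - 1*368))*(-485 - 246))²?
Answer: 205005124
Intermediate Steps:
((-742 + 313) + (385 + (2 - 1*368))*(-485 - 246))² = (-429 + (385 + (2 - 368))*(-731))² = (-429 + (385 - 366)*(-731))² = (-429 + 19*(-731))² = (-429 - 13889)² = (-14318)² = 205005124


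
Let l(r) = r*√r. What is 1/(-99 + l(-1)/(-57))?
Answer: -321651/31843450 - 57*I/31843450 ≈ -0.010101 - 1.79e-6*I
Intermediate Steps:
l(r) = r^(3/2)
1/(-99 + l(-1)/(-57)) = 1/(-99 + (-1)^(3/2)/(-57)) = 1/(-99 - I*(-1/57)) = 1/(-99 + I/57) = 3249*(-99 - I/57)/31843450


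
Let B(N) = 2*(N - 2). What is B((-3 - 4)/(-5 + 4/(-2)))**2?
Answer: 4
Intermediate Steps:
B(N) = -4 + 2*N (B(N) = 2*(-2 + N) = -4 + 2*N)
B((-3 - 4)/(-5 + 4/(-2)))**2 = (-4 + 2*((-3 - 4)/(-5 + 4/(-2))))**2 = (-4 + 2*(-7/(-5 + 4*(-1/2))))**2 = (-4 + 2*(-7/(-5 - 2)))**2 = (-4 + 2*(-7/(-7)))**2 = (-4 + 2*(-7*(-1/7)))**2 = (-4 + 2*1)**2 = (-4 + 2)**2 = (-2)**2 = 4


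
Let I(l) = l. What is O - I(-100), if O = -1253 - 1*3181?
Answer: -4334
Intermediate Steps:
O = -4434 (O = -1253 - 3181 = -4434)
O - I(-100) = -4434 - 1*(-100) = -4434 + 100 = -4334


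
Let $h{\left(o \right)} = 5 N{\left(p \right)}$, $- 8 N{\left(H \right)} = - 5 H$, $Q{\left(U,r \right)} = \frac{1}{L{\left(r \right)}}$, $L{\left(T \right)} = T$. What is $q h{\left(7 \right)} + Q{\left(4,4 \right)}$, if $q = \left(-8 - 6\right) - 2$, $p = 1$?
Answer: $- \frac{199}{4} \approx -49.75$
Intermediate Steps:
$Q{\left(U,r \right)} = \frac{1}{r}$
$N{\left(H \right)} = \frac{5 H}{8}$ ($N{\left(H \right)} = - \frac{\left(-5\right) H}{8} = \frac{5 H}{8}$)
$q = -16$ ($q = -14 - 2 = -16$)
$h{\left(o \right)} = \frac{25}{8}$ ($h{\left(o \right)} = 5 \cdot \frac{5}{8} \cdot 1 = 5 \cdot \frac{5}{8} = \frac{25}{8}$)
$q h{\left(7 \right)} + Q{\left(4,4 \right)} = \left(-16\right) \frac{25}{8} + \frac{1}{4} = -50 + \frac{1}{4} = - \frac{199}{4}$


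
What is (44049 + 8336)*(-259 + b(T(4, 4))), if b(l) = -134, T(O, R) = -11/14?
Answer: -20587305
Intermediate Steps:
T(O, R) = -11/14 (T(O, R) = -11*1/14 = -11/14)
(44049 + 8336)*(-259 + b(T(4, 4))) = (44049 + 8336)*(-259 - 134) = 52385*(-393) = -20587305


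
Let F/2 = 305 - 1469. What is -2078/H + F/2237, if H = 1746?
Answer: -4356587/1952901 ≈ -2.2308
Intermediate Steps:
F = -2328 (F = 2*(305 - 1469) = 2*(-1164) = -2328)
-2078/H + F/2237 = -2078/1746 - 2328/2237 = -2078*1/1746 - 2328*1/2237 = -1039/873 - 2328/2237 = -4356587/1952901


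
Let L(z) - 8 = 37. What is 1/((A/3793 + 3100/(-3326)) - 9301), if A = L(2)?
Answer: -6307759/58674270774 ≈ -0.00010750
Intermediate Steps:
L(z) = 45 (L(z) = 8 + 37 = 45)
A = 45
1/((A/3793 + 3100/(-3326)) - 9301) = 1/((45/3793 + 3100/(-3326)) - 9301) = 1/((45*(1/3793) + 3100*(-1/3326)) - 9301) = 1/((45/3793 - 1550/1663) - 9301) = 1/(-5804315/6307759 - 9301) = 1/(-58674270774/6307759) = -6307759/58674270774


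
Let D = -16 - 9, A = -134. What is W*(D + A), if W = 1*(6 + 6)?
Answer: -1908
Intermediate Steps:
D = -25
W = 12 (W = 1*12 = 12)
W*(D + A) = 12*(-25 - 134) = 12*(-159) = -1908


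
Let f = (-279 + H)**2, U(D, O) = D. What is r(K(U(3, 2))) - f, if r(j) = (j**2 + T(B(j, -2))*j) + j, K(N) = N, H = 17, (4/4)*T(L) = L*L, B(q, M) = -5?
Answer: -68557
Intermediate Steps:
T(L) = L**2 (T(L) = L*L = L**2)
r(j) = j**2 + 26*j (r(j) = (j**2 + (-5)**2*j) + j = (j**2 + 25*j) + j = j**2 + 26*j)
f = 68644 (f = (-279 + 17)**2 = (-262)**2 = 68644)
r(K(U(3, 2))) - f = 3*(26 + 3) - 1*68644 = 3*29 - 68644 = 87 - 68644 = -68557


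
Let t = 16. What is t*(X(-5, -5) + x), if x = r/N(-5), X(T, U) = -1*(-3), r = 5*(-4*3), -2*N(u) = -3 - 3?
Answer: -272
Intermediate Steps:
N(u) = 3 (N(u) = -(-3 - 3)/2 = -1/2*(-6) = 3)
r = -60 (r = 5*(-12) = -60)
X(T, U) = 3
x = -20 (x = -60/3 = -60*1/3 = -20)
t*(X(-5, -5) + x) = 16*(3 - 20) = 16*(-17) = -272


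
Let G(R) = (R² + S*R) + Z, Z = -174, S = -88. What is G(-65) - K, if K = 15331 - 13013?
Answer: 7453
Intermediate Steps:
G(R) = -174 + R² - 88*R (G(R) = (R² - 88*R) - 174 = -174 + R² - 88*R)
K = 2318
G(-65) - K = (-174 + (-65)² - 88*(-65)) - 1*2318 = (-174 + 4225 + 5720) - 2318 = 9771 - 2318 = 7453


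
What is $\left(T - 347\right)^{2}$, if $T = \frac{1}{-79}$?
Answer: $\frac{751527396}{6241} \approx 1.2042 \cdot 10^{5}$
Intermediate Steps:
$T = - \frac{1}{79} \approx -0.012658$
$\left(T - 347\right)^{2} = \left(- \frac{1}{79} - 347\right)^{2} = \left(- \frac{27414}{79}\right)^{2} = \frac{751527396}{6241}$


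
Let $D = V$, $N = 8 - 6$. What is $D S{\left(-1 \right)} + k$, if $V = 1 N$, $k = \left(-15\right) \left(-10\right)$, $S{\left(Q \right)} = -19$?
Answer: $112$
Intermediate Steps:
$N = 2$
$k = 150$
$V = 2$ ($V = 1 \cdot 2 = 2$)
$D = 2$
$D S{\left(-1 \right)} + k = 2 \left(-19\right) + 150 = -38 + 150 = 112$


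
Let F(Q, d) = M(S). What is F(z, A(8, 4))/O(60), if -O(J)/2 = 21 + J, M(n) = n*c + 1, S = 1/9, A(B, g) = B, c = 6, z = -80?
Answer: -5/486 ≈ -0.010288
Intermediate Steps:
S = ⅑ ≈ 0.11111
M(n) = 1 + 6*n (M(n) = n*6 + 1 = 6*n + 1 = 1 + 6*n)
F(Q, d) = 5/3 (F(Q, d) = 1 + 6*(⅑) = 1 + ⅔ = 5/3)
O(J) = -42 - 2*J (O(J) = -2*(21 + J) = -42 - 2*J)
F(z, A(8, 4))/O(60) = 5/(3*(-42 - 2*60)) = 5/(3*(-42 - 120)) = (5/3)/(-162) = (5/3)*(-1/162) = -5/486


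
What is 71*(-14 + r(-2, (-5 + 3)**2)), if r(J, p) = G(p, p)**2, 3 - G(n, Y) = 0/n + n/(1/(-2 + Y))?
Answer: 781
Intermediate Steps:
G(n, Y) = 3 - n*(-2 + Y) (G(n, Y) = 3 - (0/n + n/(1/(-2 + Y))) = 3 - (0 + n*(-2 + Y)) = 3 - n*(-2 + Y))
r(J, p) = (3 - p**2 + 2*p)**2 (r(J, p) = (3 + 2*p - p*p)**2 = (3 + 2*p - p**2)**2 = (3 - p**2 + 2*p)**2)
71*(-14 + r(-2, (-5 + 3)**2)) = 71*(-14 + (3 - ((-5 + 3)**2)**2 + 2*(-5 + 3)**2)**2) = 71*(-14 + (3 - ((-2)**2)**2 + 2*(-2)**2)**2) = 71*(-14 + (3 - 1*4**2 + 2*4)**2) = 71*(-14 + (3 - 1*16 + 8)**2) = 71*(-14 + (3 - 16 + 8)**2) = 71*(-14 + (-5)**2) = 71*(-14 + 25) = 71*11 = 781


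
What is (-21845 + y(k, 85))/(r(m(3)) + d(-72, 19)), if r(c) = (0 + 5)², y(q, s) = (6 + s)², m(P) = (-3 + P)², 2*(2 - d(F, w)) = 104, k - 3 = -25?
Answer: 13564/25 ≈ 542.56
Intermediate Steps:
k = -22 (k = 3 - 25 = -22)
d(F, w) = -50 (d(F, w) = 2 - ½*104 = 2 - 52 = -50)
r(c) = 25 (r(c) = 5² = 25)
(-21845 + y(k, 85))/(r(m(3)) + d(-72, 19)) = (-21845 + (6 + 85)²)/(25 - 50) = (-21845 + 91²)/(-25) = (-21845 + 8281)*(-1/25) = -13564*(-1/25) = 13564/25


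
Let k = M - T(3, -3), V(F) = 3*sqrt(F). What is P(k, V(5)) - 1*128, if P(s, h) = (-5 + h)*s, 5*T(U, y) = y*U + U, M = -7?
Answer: -99 - 87*sqrt(5)/5 ≈ -137.91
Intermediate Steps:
T(U, y) = U/5 + U*y/5 (T(U, y) = (y*U + U)/5 = (U*y + U)/5 = (U + U*y)/5 = U/5 + U*y/5)
k = -29/5 (k = -7 - 3*(1 - 3)/5 = -7 - 3*(-2)/5 = -7 - 1*(-6/5) = -7 + 6/5 = -29/5 ≈ -5.8000)
P(s, h) = s*(-5 + h)
P(k, V(5)) - 1*128 = -29*(-5 + 3*sqrt(5))/5 - 1*128 = (29 - 87*sqrt(5)/5) - 128 = -99 - 87*sqrt(5)/5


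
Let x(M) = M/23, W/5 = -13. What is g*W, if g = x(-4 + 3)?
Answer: 65/23 ≈ 2.8261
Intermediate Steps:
W = -65 (W = 5*(-13) = -65)
x(M) = M/23 (x(M) = M*(1/23) = M/23)
g = -1/23 (g = (-4 + 3)/23 = (1/23)*(-1) = -1/23 ≈ -0.043478)
g*W = -1/23*(-65) = 65/23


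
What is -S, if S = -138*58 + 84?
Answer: 7920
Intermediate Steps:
S = -7920 (S = -8004 + 84 = -7920)
-S = -1*(-7920) = 7920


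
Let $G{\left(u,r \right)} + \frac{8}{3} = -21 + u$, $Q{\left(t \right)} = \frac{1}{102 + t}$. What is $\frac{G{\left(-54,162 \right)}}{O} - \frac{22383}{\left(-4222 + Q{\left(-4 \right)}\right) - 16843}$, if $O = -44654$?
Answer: $\frac{98110399895}{92182333326} \approx 1.0643$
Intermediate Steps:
$G{\left(u,r \right)} = - \frac{71}{3} + u$ ($G{\left(u,r \right)} = - \frac{8}{3} + \left(-21 + u\right) = - \frac{71}{3} + u$)
$\frac{G{\left(-54,162 \right)}}{O} - \frac{22383}{\left(-4222 + Q{\left(-4 \right)}\right) - 16843} = \frac{- \frac{71}{3} - 54}{-44654} - \frac{22383}{\left(-4222 + \frac{1}{102 - 4}\right) - 16843} = \left(- \frac{233}{3}\right) \left(- \frac{1}{44654}\right) - \frac{22383}{\left(-4222 + \frac{1}{98}\right) - 16843} = \frac{233}{133962} - \frac{22383}{\left(-4222 + \frac{1}{98}\right) - 16843} = \frac{233}{133962} - \frac{22383}{- \frac{413755}{98} - 16843} = \frac{233}{133962} - \frac{22383}{- \frac{2064369}{98}} = \frac{233}{133962} - - \frac{731178}{688123} = \frac{233}{133962} + \frac{731178}{688123} = \frac{98110399895}{92182333326}$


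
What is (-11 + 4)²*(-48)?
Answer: -2352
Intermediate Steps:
(-11 + 4)²*(-48) = (-7)²*(-48) = 49*(-48) = -2352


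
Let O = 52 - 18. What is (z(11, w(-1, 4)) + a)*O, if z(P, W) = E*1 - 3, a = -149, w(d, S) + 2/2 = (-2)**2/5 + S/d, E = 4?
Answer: -5032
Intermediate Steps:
w(d, S) = -1/5 + S/d (w(d, S) = -1 + ((-2)**2/5 + S/d) = -1 + (4*(1/5) + S/d) = -1 + (4/5 + S/d) = -1/5 + S/d)
z(P, W) = 1 (z(P, W) = 4*1 - 3 = 4 - 3 = 1)
O = 34
(z(11, w(-1, 4)) + a)*O = (1 - 149)*34 = -148*34 = -5032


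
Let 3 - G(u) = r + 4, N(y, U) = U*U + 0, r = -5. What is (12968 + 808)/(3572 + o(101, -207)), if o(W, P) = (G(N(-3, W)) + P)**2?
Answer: 4592/14927 ≈ 0.30763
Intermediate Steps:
N(y, U) = U**2 (N(y, U) = U**2 + 0 = U**2)
G(u) = 4 (G(u) = 3 - (-5 + 4) = 3 - 1*(-1) = 3 + 1 = 4)
o(W, P) = (4 + P)**2
(12968 + 808)/(3572 + o(101, -207)) = (12968 + 808)/(3572 + (4 - 207)**2) = 13776/(3572 + (-203)**2) = 13776/(3572 + 41209) = 13776/44781 = 13776*(1/44781) = 4592/14927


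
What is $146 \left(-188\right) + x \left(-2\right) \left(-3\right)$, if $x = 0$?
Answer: $-27448$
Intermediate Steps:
$146 \left(-188\right) + x \left(-2\right) \left(-3\right) = 146 \left(-188\right) + 0 \left(-2\right) \left(-3\right) = -27448 + 0 \left(-3\right) = -27448 + 0 = -27448$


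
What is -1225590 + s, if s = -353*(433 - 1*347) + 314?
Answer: -1255634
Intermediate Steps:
s = -30044 (s = -353*(433 - 347) + 314 = -353*86 + 314 = -30358 + 314 = -30044)
-1225590 + s = -1225590 - 30044 = -1255634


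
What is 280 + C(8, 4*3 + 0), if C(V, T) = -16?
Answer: 264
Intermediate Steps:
280 + C(8, 4*3 + 0) = 280 - 16 = 264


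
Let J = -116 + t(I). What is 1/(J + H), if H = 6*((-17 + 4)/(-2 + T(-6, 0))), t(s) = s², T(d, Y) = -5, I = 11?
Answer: 7/113 ≈ 0.061947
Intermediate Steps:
J = 5 (J = -116 + 11² = -116 + 121 = 5)
H = 78/7 (H = 6*((-17 + 4)/(-2 - 5)) = 6*(-13/(-7)) = 6*(-13*(-⅐)) = 6*(13/7) = 78/7 ≈ 11.143)
1/(J + H) = 1/(5 + 78/7) = 1/(113/7) = 7/113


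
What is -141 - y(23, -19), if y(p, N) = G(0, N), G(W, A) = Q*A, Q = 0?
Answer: -141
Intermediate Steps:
G(W, A) = 0 (G(W, A) = 0*A = 0)
y(p, N) = 0
-141 - y(23, -19) = -141 - 1*0 = -141 + 0 = -141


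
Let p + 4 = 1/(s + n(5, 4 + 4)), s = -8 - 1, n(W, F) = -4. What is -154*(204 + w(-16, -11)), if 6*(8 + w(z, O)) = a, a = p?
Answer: -1173095/39 ≈ -30079.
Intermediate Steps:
s = -9
p = -53/13 (p = -4 + 1/(-9 - 4) = -4 + 1/(-13) = -4 - 1/13 = -53/13 ≈ -4.0769)
a = -53/13 ≈ -4.0769
w(z, O) = -677/78 (w(z, O) = -8 + (⅙)*(-53/13) = -8 - 53/78 = -677/78)
-154*(204 + w(-16, -11)) = -154*(204 - 677/78) = -154*15235/78 = -1173095/39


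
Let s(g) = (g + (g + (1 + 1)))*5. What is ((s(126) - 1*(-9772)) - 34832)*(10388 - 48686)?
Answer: 911109420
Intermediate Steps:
s(g) = 10 + 10*g (s(g) = (g + (g + 2))*5 = (g + (2 + g))*5 = (2 + 2*g)*5 = 10 + 10*g)
((s(126) - 1*(-9772)) - 34832)*(10388 - 48686) = (((10 + 10*126) - 1*(-9772)) - 34832)*(10388 - 48686) = (((10 + 1260) + 9772) - 34832)*(-38298) = ((1270 + 9772) - 34832)*(-38298) = (11042 - 34832)*(-38298) = -23790*(-38298) = 911109420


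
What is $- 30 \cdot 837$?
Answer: $-25110$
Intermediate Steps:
$- 30 \cdot 837 = \left(-1\right) 25110 = -25110$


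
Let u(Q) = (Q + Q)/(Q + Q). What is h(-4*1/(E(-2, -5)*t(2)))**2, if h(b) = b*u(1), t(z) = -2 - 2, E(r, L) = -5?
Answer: 1/25 ≈ 0.040000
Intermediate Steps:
t(z) = -4
u(Q) = 1 (u(Q) = (2*Q)/((2*Q)) = (2*Q)*(1/(2*Q)) = 1)
h(b) = b (h(b) = b*1 = b)
h(-4*1/(E(-2, -5)*t(2)))**2 = (-4/((-5*(-4))))**2 = (-4/20)**2 = (-4*1/20)**2 = (-1/5)**2 = 1/25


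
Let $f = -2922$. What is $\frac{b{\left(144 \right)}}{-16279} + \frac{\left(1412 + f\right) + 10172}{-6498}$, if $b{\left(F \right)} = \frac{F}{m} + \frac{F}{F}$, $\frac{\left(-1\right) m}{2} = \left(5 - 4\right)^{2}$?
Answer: $- \frac{70273670}{52890471} \approx -1.3287$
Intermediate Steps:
$m = -2$ ($m = - 2 \left(5 - 4\right)^{2} = - 2 \cdot 1^{2} = \left(-2\right) 1 = -2$)
$b{\left(F \right)} = 1 - \frac{F}{2}$ ($b{\left(F \right)} = \frac{F}{-2} + \frac{F}{F} = F \left(- \frac{1}{2}\right) + 1 = - \frac{F}{2} + 1 = 1 - \frac{F}{2}$)
$\frac{b{\left(144 \right)}}{-16279} + \frac{\left(1412 + f\right) + 10172}{-6498} = \frac{1 - 72}{-16279} + \frac{\left(1412 - 2922\right) + 10172}{-6498} = \left(1 - 72\right) \left(- \frac{1}{16279}\right) + \left(-1510 + 10172\right) \left(- \frac{1}{6498}\right) = \left(-71\right) \left(- \frac{1}{16279}\right) + 8662 \left(- \frac{1}{6498}\right) = \frac{71}{16279} - \frac{4331}{3249} = - \frac{70273670}{52890471}$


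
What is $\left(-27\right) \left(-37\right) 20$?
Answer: $19980$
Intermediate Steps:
$\left(-27\right) \left(-37\right) 20 = 999 \cdot 20 = 19980$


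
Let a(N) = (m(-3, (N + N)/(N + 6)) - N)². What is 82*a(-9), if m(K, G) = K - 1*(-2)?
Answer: 5248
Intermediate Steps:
m(K, G) = 2 + K (m(K, G) = K + 2 = 2 + K)
a(N) = (-1 - N)² (a(N) = ((2 - 3) - N)² = (-1 - N)²)
82*a(-9) = 82*(1 - 9)² = 82*(-8)² = 82*64 = 5248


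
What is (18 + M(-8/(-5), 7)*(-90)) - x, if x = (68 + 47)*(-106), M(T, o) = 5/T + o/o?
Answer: 47347/4 ≈ 11837.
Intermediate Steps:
M(T, o) = 1 + 5/T (M(T, o) = 5/T + 1 = 1 + 5/T)
x = -12190 (x = 115*(-106) = -12190)
(18 + M(-8/(-5), 7)*(-90)) - x = (18 + ((5 - 8/(-5))/((-8/(-5))))*(-90)) - 1*(-12190) = (18 + ((5 - 8*(-⅕))/((-8*(-⅕))))*(-90)) + 12190 = (18 + ((5 + 8/5)/(8/5))*(-90)) + 12190 = (18 + ((5/8)*(33/5))*(-90)) + 12190 = (18 + (33/8)*(-90)) + 12190 = (18 - 1485/4) + 12190 = -1413/4 + 12190 = 47347/4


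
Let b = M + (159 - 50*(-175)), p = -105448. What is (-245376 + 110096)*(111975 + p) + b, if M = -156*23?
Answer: -882967239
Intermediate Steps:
M = -3588
b = 5321 (b = -3588 + (159 - 50*(-175)) = -3588 + (159 + 8750) = -3588 + 8909 = 5321)
(-245376 + 110096)*(111975 + p) + b = (-245376 + 110096)*(111975 - 105448) + 5321 = -135280*6527 + 5321 = -882972560 + 5321 = -882967239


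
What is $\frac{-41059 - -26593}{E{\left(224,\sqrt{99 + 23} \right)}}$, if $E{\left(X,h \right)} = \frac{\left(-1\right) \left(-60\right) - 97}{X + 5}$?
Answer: $\frac{3312714}{37} \approx 89533.0$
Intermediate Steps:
$E{\left(X,h \right)} = - \frac{37}{5 + X}$ ($E{\left(X,h \right)} = \frac{60 - 97}{5 + X} = - \frac{37}{5 + X}$)
$\frac{-41059 - -26593}{E{\left(224,\sqrt{99 + 23} \right)}} = \frac{-41059 - -26593}{\left(-37\right) \frac{1}{5 + 224}} = \frac{-41059 + 26593}{\left(-37\right) \frac{1}{229}} = - \frac{14466}{\left(-37\right) \frac{1}{229}} = - \frac{14466}{- \frac{37}{229}} = \left(-14466\right) \left(- \frac{229}{37}\right) = \frac{3312714}{37}$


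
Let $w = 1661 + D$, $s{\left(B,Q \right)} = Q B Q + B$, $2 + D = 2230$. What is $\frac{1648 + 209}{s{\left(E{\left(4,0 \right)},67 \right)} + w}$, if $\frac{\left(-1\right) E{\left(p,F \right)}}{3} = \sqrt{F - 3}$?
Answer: $\frac{7221873}{559447021} + \frac{25013790 i \sqrt{3}}{559447021} \approx 0.012909 + 0.077443 i$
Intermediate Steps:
$D = 2228$ ($D = -2 + 2230 = 2228$)
$E{\left(p,F \right)} = - 3 \sqrt{-3 + F}$ ($E{\left(p,F \right)} = - 3 \sqrt{F - 3} = - 3 \sqrt{-3 + F}$)
$s{\left(B,Q \right)} = B + B Q^{2}$ ($s{\left(B,Q \right)} = B Q Q + B = B Q^{2} + B = B + B Q^{2}$)
$w = 3889$ ($w = 1661 + 2228 = 3889$)
$\frac{1648 + 209}{s{\left(E{\left(4,0 \right)},67 \right)} + w} = \frac{1648 + 209}{- 3 \sqrt{-3 + 0} \left(1 + 67^{2}\right) + 3889} = \frac{1857}{- 3 \sqrt{-3} \left(1 + 4489\right) + 3889} = \frac{1857}{- 3 i \sqrt{3} \cdot 4490 + 3889} = \frac{1857}{- 13470 i \sqrt{3} + 3889} = \frac{1857}{3889 - 13470 i \sqrt{3}}$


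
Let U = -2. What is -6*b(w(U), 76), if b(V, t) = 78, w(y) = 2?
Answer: -468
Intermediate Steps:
-6*b(w(U), 76) = -6*78 = -468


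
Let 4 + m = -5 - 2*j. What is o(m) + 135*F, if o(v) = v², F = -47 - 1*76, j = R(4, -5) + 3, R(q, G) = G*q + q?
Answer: -16316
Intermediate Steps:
R(q, G) = q + G*q
j = -13 (j = 4*(1 - 5) + 3 = 4*(-4) + 3 = -16 + 3 = -13)
m = 17 (m = -4 + (-5 - 2*(-13)) = -4 + (-5 + 26) = -4 + 21 = 17)
F = -123 (F = -47 - 76 = -123)
o(m) + 135*F = 17² + 135*(-123) = 289 - 16605 = -16316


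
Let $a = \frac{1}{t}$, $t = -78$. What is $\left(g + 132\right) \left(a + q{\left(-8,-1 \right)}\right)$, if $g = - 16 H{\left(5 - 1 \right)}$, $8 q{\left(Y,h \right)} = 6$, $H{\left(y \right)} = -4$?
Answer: $\frac{5635}{39} \approx 144.49$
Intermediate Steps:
$q{\left(Y,h \right)} = \frac{3}{4}$ ($q{\left(Y,h \right)} = \frac{1}{8} \cdot 6 = \frac{3}{4}$)
$g = 64$ ($g = \left(-16\right) \left(-4\right) = 64$)
$a = - \frac{1}{78}$ ($a = \frac{1}{-78} = - \frac{1}{78} \approx -0.012821$)
$\left(g + 132\right) \left(a + q{\left(-8,-1 \right)}\right) = \left(64 + 132\right) \left(- \frac{1}{78} + \frac{3}{4}\right) = 196 \cdot \frac{115}{156} = \frac{5635}{39}$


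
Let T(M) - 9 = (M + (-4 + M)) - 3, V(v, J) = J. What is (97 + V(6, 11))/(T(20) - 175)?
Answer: -108/133 ≈ -0.81203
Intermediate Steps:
T(M) = 2 + 2*M (T(M) = 9 + ((M + (-4 + M)) - 3) = 9 + ((-4 + 2*M) - 3) = 9 + (-7 + 2*M) = 2 + 2*M)
(97 + V(6, 11))/(T(20) - 175) = (97 + 11)/((2 + 2*20) - 175) = 108/((2 + 40) - 175) = 108/(42 - 175) = 108/(-133) = 108*(-1/133) = -108/133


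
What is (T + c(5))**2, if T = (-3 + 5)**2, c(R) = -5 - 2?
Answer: 9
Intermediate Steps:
c(R) = -7
T = 4 (T = 2**2 = 4)
(T + c(5))**2 = (4 - 7)**2 = (-3)**2 = 9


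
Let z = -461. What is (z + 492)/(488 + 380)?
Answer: 1/28 ≈ 0.035714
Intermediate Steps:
(z + 492)/(488 + 380) = (-461 + 492)/(488 + 380) = 31/868 = 31*(1/868) = 1/28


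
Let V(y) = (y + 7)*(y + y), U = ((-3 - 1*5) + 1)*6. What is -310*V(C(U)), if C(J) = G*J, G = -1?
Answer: -1275960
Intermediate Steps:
U = -42 (U = ((-3 - 5) + 1)*6 = (-8 + 1)*6 = -7*6 = -42)
C(J) = -J
V(y) = 2*y*(7 + y) (V(y) = (7 + y)*(2*y) = 2*y*(7 + y))
-310*V(C(U)) = -620*(-1*(-42))*(7 - 1*(-42)) = -620*42*(7 + 42) = -620*42*49 = -310*4116 = -1275960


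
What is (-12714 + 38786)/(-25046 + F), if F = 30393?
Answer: 26072/5347 ≈ 4.8760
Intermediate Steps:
(-12714 + 38786)/(-25046 + F) = (-12714 + 38786)/(-25046 + 30393) = 26072/5347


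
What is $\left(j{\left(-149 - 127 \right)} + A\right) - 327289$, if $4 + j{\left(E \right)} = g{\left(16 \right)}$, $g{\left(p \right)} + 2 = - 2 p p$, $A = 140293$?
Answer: $-187514$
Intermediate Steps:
$g{\left(p \right)} = -2 - 2 p^{2}$ ($g{\left(p \right)} = -2 + - 2 p p = -2 - 2 p^{2}$)
$j{\left(E \right)} = -518$ ($j{\left(E \right)} = -4 - \left(2 + 2 \cdot 16^{2}\right) = -4 - 514 = -518$)
$\left(j{\left(-149 - 127 \right)} + A\right) - 327289 = \left(-518 + 140293\right) - 327289 = 139775 - 327289 = -187514$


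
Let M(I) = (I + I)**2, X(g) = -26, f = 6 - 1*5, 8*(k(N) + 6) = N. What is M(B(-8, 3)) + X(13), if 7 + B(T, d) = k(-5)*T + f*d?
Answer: 9578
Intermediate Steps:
k(N) = -6 + N/8
f = 1 (f = 6 - 5 = 1)
B(T, d) = -7 + d - 53*T/8 (B(T, d) = -7 + ((-6 + (1/8)*(-5))*T + 1*d) = -7 + ((-6 - 5/8)*T + d) = -7 + (-53*T/8 + d) = -7 + (d - 53*T/8) = -7 + d - 53*T/8)
M(I) = 4*I**2 (M(I) = (2*I)**2 = 4*I**2)
M(B(-8, 3)) + X(13) = 4*(-7 + 3 - 53/8*(-8))**2 - 26 = 4*(-7 + 3 + 53)**2 - 26 = 4*49**2 - 26 = 4*2401 - 26 = 9604 - 26 = 9578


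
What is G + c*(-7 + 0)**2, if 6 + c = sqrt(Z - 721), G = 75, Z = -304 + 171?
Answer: -219 + 49*I*sqrt(854) ≈ -219.0 + 1431.9*I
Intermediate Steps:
Z = -133
c = -6 + I*sqrt(854) (c = -6 + sqrt(-133 - 721) = -6 + sqrt(-854) = -6 + I*sqrt(854) ≈ -6.0 + 29.223*I)
G + c*(-7 + 0)**2 = 75 + (-6 + I*sqrt(854))*(-7 + 0)**2 = 75 + (-6 + I*sqrt(854))*(-7)**2 = 75 + (-6 + I*sqrt(854))*49 = 75 + (-294 + 49*I*sqrt(854)) = -219 + 49*I*sqrt(854)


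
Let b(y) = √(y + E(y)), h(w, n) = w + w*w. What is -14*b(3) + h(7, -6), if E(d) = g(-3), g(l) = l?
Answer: 56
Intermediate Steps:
h(w, n) = w + w²
E(d) = -3
b(y) = √(-3 + y) (b(y) = √(y - 3) = √(-3 + y))
-14*b(3) + h(7, -6) = -14*√(-3 + 3) + 7*(1 + 7) = -14*√0 + 7*8 = -14*0 + 56 = 0 + 56 = 56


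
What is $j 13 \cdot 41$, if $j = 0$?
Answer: $0$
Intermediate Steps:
$j 13 \cdot 41 = 0 \cdot 13 \cdot 41 = 0 \cdot 41 = 0$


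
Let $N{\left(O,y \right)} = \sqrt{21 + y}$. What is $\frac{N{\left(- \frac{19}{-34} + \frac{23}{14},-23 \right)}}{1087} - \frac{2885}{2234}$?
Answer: $- \frac{2885}{2234} + \frac{i \sqrt{2}}{1087} \approx -1.2914 + 0.001301 i$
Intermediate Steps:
$\frac{N{\left(- \frac{19}{-34} + \frac{23}{14},-23 \right)}}{1087} - \frac{2885}{2234} = \frac{\sqrt{21 - 23}}{1087} - \frac{2885}{2234} = \sqrt{-2} \cdot \frac{1}{1087} - \frac{2885}{2234} = i \sqrt{2} \cdot \frac{1}{1087} - \frac{2885}{2234} = \frac{i \sqrt{2}}{1087} - \frac{2885}{2234} = - \frac{2885}{2234} + \frac{i \sqrt{2}}{1087}$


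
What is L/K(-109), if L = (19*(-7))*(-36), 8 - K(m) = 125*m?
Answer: 4788/13633 ≈ 0.35121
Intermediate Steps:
K(m) = 8 - 125*m
L = 4788 (L = -133*(-36) = 4788)
L/K(-109) = 4788/(8 - 125*(-109)) = 4788/(8 + 13625) = 4788/13633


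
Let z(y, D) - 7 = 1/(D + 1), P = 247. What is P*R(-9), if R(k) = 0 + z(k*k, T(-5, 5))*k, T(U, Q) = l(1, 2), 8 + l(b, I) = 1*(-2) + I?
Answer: -106704/7 ≈ -15243.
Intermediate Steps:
l(b, I) = -10 + I (l(b, I) = -8 + (1*(-2) + I) = -8 + (-2 + I) = -10 + I)
T(U, Q) = -8 (T(U, Q) = -10 + 2 = -8)
z(y, D) = 7 + 1/(1 + D) (z(y, D) = 7 + 1/(D + 1) = 7 + 1/(1 + D))
R(k) = 48*k/7 (R(k) = 0 + ((8 + 7*(-8))/(1 - 8))*k = 0 + ((8 - 56)/(-7))*k = 0 + (-⅐*(-48))*k = 0 + 48*k/7 = 48*k/7)
P*R(-9) = 247*((48/7)*(-9)) = 247*(-432/7) = -106704/7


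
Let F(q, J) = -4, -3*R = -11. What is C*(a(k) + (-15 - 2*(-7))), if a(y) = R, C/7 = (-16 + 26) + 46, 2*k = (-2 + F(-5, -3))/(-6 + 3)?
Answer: 3136/3 ≈ 1045.3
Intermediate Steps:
R = 11/3 (R = -⅓*(-11) = 11/3 ≈ 3.6667)
k = 1 (k = ((-2 - 4)/(-6 + 3))/2 = (-6/(-3))/2 = (-6*(-⅓))/2 = (½)*2 = 1)
C = 392 (C = 7*((-16 + 26) + 46) = 7*(10 + 46) = 7*56 = 392)
a(y) = 11/3
C*(a(k) + (-15 - 2*(-7))) = 392*(11/3 + (-15 - 2*(-7))) = 392*(11/3 + (-15 + 14)) = 392*(11/3 - 1) = 392*(8/3) = 3136/3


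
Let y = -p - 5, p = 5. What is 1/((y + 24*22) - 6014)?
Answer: -1/5496 ≈ -0.00018195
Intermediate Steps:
y = -10 (y = -1*5 - 5 = -5 - 5 = -10)
1/((y + 24*22) - 6014) = 1/((-10 + 24*22) - 6014) = 1/((-10 + 528) - 6014) = 1/(518 - 6014) = 1/(-5496) = -1/5496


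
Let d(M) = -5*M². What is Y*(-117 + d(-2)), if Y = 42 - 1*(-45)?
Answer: -11919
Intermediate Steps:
Y = 87 (Y = 42 + 45 = 87)
Y*(-117 + d(-2)) = 87*(-117 - 5*(-2)²) = 87*(-117 - 5*4) = 87*(-117 - 20) = 87*(-137) = -11919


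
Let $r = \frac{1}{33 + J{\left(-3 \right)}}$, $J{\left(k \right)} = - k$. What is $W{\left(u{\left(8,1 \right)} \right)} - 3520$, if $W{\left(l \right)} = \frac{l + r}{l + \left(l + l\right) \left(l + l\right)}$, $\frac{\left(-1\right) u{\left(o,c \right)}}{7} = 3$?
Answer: $- \frac{220873715}{62748} \approx -3520.0$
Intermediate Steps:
$u{\left(o,c \right)} = -21$ ($u{\left(o,c \right)} = \left(-7\right) 3 = -21$)
$r = \frac{1}{36}$ ($r = \frac{1}{33 - -3} = \frac{1}{33 + 3} = \frac{1}{36} \approx 0.027778$)
$W{\left(l \right)} = \frac{\frac{1}{36} + l}{l + 4 l^{2}}$ ($W{\left(l \right)} = \frac{l + \frac{1}{36}}{l + \left(l + l\right) \left(l + l\right)} = \frac{\frac{1}{36} + l}{l + 2 l 2 l} = \frac{\frac{1}{36} + l}{l + 4 l^{2}}$)
$W{\left(u{\left(8,1 \right)} \right)} - 3520 = \frac{\frac{1}{36} - 21}{\left(-21\right) \left(1 + 4 \left(-21\right)\right)} - 3520 = \left(- \frac{1}{21}\right) \frac{1}{1 - 84} \left(- \frac{755}{36}\right) - 3520 = \left(- \frac{1}{21}\right) \frac{1}{-83} \left(- \frac{755}{36}\right) - 3520 = \left(- \frac{1}{21}\right) \left(- \frac{1}{83}\right) \left(- \frac{755}{36}\right) - 3520 = - \frac{755}{62748} - 3520 = - \frac{220873715}{62748}$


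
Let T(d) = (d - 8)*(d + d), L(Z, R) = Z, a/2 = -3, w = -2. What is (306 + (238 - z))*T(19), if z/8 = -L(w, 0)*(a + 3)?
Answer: 247456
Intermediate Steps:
a = -6 (a = 2*(-3) = -6)
T(d) = 2*d*(-8 + d) (T(d) = (-8 + d)*(2*d) = 2*d*(-8 + d))
z = -48 (z = 8*(-(-2)*(-6 + 3)) = 8*(-(-2)*(-3)) = 8*(-1*6) = 8*(-6) = -48)
(306 + (238 - z))*T(19) = (306 + (238 - 1*(-48)))*(2*19*(-8 + 19)) = (306 + (238 + 48))*(2*19*11) = (306 + 286)*418 = 592*418 = 247456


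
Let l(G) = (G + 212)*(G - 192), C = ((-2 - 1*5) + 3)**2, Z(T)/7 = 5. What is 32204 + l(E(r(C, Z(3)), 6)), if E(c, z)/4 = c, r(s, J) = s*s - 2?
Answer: 1044076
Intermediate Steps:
Z(T) = 35 (Z(T) = 7*5 = 35)
C = 16 (C = ((-2 - 5) + 3)**2 = (-7 + 3)**2 = (-4)**2 = 16)
r(s, J) = -2 + s**2 (r(s, J) = s**2 - 2 = -2 + s**2)
E(c, z) = 4*c
l(G) = (-192 + G)*(212 + G) (l(G) = (212 + G)*(-192 + G) = (-192 + G)*(212 + G))
32204 + l(E(r(C, Z(3)), 6)) = 32204 + (-40704 + (4*(-2 + 16**2))**2 + 20*(4*(-2 + 16**2))) = 32204 + (-40704 + (4*(-2 + 256))**2 + 20*(4*(-2 + 256))) = 32204 + (-40704 + (4*254)**2 + 20*(4*254)) = 32204 + (-40704 + 1016**2 + 20*1016) = 32204 + (-40704 + 1032256 + 20320) = 32204 + 1011872 = 1044076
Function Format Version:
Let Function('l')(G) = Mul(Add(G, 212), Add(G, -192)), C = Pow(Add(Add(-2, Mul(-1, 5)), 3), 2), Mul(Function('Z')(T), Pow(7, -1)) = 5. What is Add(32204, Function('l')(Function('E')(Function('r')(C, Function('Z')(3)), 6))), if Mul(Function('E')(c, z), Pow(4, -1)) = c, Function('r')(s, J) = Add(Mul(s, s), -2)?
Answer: 1044076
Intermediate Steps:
Function('Z')(T) = 35 (Function('Z')(T) = Mul(7, 5) = 35)
C = 16 (C = Pow(Add(Add(-2, -5), 3), 2) = Pow(Add(-7, 3), 2) = Pow(-4, 2) = 16)
Function('r')(s, J) = Add(-2, Pow(s, 2)) (Function('r')(s, J) = Add(Pow(s, 2), -2) = Add(-2, Pow(s, 2)))
Function('E')(c, z) = Mul(4, c)
Function('l')(G) = Mul(Add(-192, G), Add(212, G)) (Function('l')(G) = Mul(Add(212, G), Add(-192, G)) = Mul(Add(-192, G), Add(212, G)))
Add(32204, Function('l')(Function('E')(Function('r')(C, Function('Z')(3)), 6))) = Add(32204, Add(-40704, Pow(Mul(4, Add(-2, Pow(16, 2))), 2), Mul(20, Mul(4, Add(-2, Pow(16, 2)))))) = Add(32204, Add(-40704, Pow(Mul(4, Add(-2, 256)), 2), Mul(20, Mul(4, Add(-2, 256))))) = Add(32204, Add(-40704, Pow(Mul(4, 254), 2), Mul(20, Mul(4, 254)))) = Add(32204, Add(-40704, Pow(1016, 2), Mul(20, 1016))) = Add(32204, Add(-40704, 1032256, 20320)) = Add(32204, 1011872) = 1044076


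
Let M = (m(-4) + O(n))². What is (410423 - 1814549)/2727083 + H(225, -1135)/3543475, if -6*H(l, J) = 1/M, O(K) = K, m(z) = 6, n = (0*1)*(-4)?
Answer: -1074704844342683/2087283693619800 ≈ -0.51488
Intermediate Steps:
n = 0 (n = 0*(-4) = 0)
M = 36 (M = (6 + 0)² = 6² = 36)
H(l, J) = -1/216 (H(l, J) = -⅙/36 = -⅙*1/36 = -1/216)
(410423 - 1814549)/2727083 + H(225, -1135)/3543475 = (410423 - 1814549)/2727083 - 1/216/3543475 = -1404126*1/2727083 - 1/216*1/3543475 = -1404126/2727083 - 1/765390600 = -1074704844342683/2087283693619800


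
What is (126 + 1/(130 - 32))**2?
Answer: 152497801/9604 ≈ 15879.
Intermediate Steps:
(126 + 1/(130 - 32))**2 = (126 + 1/98)**2 = (12349/98)**2 = 152497801/9604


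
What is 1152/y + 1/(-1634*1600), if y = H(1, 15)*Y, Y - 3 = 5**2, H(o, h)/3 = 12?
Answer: 20915193/18300800 ≈ 1.1429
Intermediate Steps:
H(o, h) = 36 (H(o, h) = 3*12 = 36)
Y = 28 (Y = 3 + 5**2 = 3 + 25 = 28)
y = 1008 (y = 36*28 = 1008)
1152/y + 1/(-1634*1600) = 1152/1008 + 1/(-1634*1600) = 1152*(1/1008) - 1/1634*1/1600 = 8/7 - 1/2614400 = 20915193/18300800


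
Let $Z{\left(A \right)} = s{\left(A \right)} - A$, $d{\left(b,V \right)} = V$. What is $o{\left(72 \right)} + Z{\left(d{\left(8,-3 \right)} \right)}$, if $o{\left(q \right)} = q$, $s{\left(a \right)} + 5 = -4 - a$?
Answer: $69$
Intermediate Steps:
$s{\left(a \right)} = -9 - a$ ($s{\left(a \right)} = -5 - \left(4 + a\right) = -9 - a$)
$Z{\left(A \right)} = -9 - 2 A$ ($Z{\left(A \right)} = \left(-9 - A\right) - A = -9 - 2 A$)
$o{\left(72 \right)} + Z{\left(d{\left(8,-3 \right)} \right)} = 72 - 3 = 69$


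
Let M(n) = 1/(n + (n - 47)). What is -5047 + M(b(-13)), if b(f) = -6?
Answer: -297774/59 ≈ -5047.0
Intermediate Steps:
M(n) = 1/(-47 + 2*n) (M(n) = 1/(n + (-47 + n)) = 1/(-47 + 2*n))
-5047 + M(b(-13)) = -5047 + 1/(-47 + 2*(-6)) = -5047 + 1/(-47 - 12) = -5047 + 1/(-59) = -5047 - 1/59 = -297774/59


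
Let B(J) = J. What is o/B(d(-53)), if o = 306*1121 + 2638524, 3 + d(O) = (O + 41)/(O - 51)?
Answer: -1033604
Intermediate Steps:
d(O) = -3 + (41 + O)/(-51 + O) (d(O) = -3 + (O + 41)/(O - 51) = -3 + (41 + O)/(-51 + O))
o = 2981550 (o = 343026 + 2638524 = 2981550)
o/B(d(-53)) = 2981550/((2*(97 - 1*(-53))/(-51 - 53))) = 2981550/((2*(97 + 53)/(-104))) = 2981550/((2*(-1/104)*150)) = 2981550/(-75/26) = 2981550*(-26/75) = -1033604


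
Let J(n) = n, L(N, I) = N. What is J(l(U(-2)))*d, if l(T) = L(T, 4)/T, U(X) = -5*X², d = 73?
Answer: 73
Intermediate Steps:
l(T) = 1 (l(T) = T/T = 1)
J(l(U(-2)))*d = 1*73 = 73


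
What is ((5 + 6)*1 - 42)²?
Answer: 961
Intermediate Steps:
((5 + 6)*1 - 42)² = (11*1 - 42)² = (11 - 42)² = (-31)² = 961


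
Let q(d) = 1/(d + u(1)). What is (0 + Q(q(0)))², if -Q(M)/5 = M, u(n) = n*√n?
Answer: 25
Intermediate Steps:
u(n) = n^(3/2)
q(d) = 1/(1 + d) (q(d) = 1/(d + 1^(3/2)) = 1/(d + 1) = 1/(1 + d))
Q(M) = -5*M
(0 + Q(q(0)))² = (0 - 5/(1 + 0))² = (0 - 5/1)² = (0 - 5*1)² = (0 - 5)² = (-5)² = 25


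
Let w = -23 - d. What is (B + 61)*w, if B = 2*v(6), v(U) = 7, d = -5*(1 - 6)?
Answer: -3600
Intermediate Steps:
d = 25 (d = -5*(-5) = 25)
w = -48 (w = -23 - 1*25 = -23 - 25 = -48)
B = 14 (B = 2*7 = 14)
(B + 61)*w = (14 + 61)*(-48) = 75*(-48) = -3600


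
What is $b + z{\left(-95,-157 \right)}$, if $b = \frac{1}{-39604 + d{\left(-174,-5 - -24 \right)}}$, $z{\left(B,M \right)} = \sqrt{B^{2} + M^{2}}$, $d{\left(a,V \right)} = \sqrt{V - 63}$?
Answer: $- \frac{9901}{392119215} + \sqrt{33674} - \frac{i \sqrt{11}}{784238430} \approx 183.5 - 4.2291 \cdot 10^{-9} i$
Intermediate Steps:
$d{\left(a,V \right)} = \sqrt{-63 + V}$
$b = \frac{1}{-39604 + 2 i \sqrt{11}}$ ($b = \frac{1}{-39604 + \sqrt{-63 - -19}} = \frac{1}{-39604 + \sqrt{-63 + \left(-5 + 24\right)}} = \frac{1}{-39604 + \sqrt{-63 + 19}} = \frac{1}{-39604 + \sqrt{-44}} = \frac{1}{-39604 + 2 i \sqrt{11}} \approx -2.525 \cdot 10^{-5} - 4.23 \cdot 10^{-9} i$)
$b + z{\left(-95,-157 \right)} = \left(- \frac{9901}{392119215} - \frac{i \sqrt{11}}{784238430}\right) + \sqrt{\left(-95\right)^{2} + \left(-157\right)^{2}} = \left(- \frac{9901}{392119215} - \frac{i \sqrt{11}}{784238430}\right) + \sqrt{9025 + 24649} = \left(- \frac{9901}{392119215} - \frac{i \sqrt{11}}{784238430}\right) + \sqrt{33674} = - \frac{9901}{392119215} + \sqrt{33674} - \frac{i \sqrt{11}}{784238430}$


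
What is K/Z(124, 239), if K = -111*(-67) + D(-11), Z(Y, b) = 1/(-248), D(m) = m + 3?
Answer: -1842392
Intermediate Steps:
D(m) = 3 + m
Z(Y, b) = -1/248
K = 7429 (K = -111*(-67) + (3 - 11) = 7437 - 8 = 7429)
K/Z(124, 239) = 7429/(-1/248) = 7429*(-248) = -1842392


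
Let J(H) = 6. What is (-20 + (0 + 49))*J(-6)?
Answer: 174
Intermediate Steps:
(-20 + (0 + 49))*J(-6) = (-20 + (0 + 49))*6 = (-20 + 49)*6 = 29*6 = 174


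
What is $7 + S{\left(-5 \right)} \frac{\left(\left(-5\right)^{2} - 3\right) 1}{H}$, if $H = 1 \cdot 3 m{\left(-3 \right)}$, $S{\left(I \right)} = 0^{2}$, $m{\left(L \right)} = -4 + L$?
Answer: $7$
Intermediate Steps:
$S{\left(I \right)} = 0$
$H = -21$ ($H = 1 \cdot 3 \left(-4 - 3\right) = 3 \left(-7\right) = -21$)
$7 + S{\left(-5 \right)} \frac{\left(\left(-5\right)^{2} - 3\right) 1}{H} = 7 + 0 \frac{\left(\left(-5\right)^{2} - 3\right) 1}{-21} = 7 + 0 \left(25 - 3\right) 1 \left(- \frac{1}{21}\right) = 7 + 0 \cdot 22 \cdot 1 \left(- \frac{1}{21}\right) = 7 + 0 \cdot 22 \left(- \frac{1}{21}\right) = 7 + 0 \left(- \frac{22}{21}\right) = 7 + 0 = 7$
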